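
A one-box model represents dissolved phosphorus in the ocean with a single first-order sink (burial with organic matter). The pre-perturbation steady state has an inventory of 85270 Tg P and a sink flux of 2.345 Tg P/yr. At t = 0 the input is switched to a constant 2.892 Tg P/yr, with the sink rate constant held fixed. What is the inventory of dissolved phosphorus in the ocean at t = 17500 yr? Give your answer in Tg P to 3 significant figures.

92900 Tg P

Residence time τ = M₀/F₀ = 36360 yr. The eventual steady state is M_∞ = M₀·(F₁/F₀) = 85270 × 2.892/2.345 = 105160 Tg P.
The anomaly ΔM(t) = M(t) − M_∞ decays as ΔM₀·e^(−t/τ) with ΔM₀ = 85270 − 105160 = −19890 Tg P.
At t = 17500 yr, e^(−t/τ) = e^(−0.4813) = 0.6180, so ΔM = −12290 Tg P and M = 105160 − 12290 = 92868 Tg P.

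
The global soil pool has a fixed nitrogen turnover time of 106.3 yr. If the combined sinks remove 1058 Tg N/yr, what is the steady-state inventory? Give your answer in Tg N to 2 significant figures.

τ = M/F ⇒ M = τ × F = 106.3 × 1058 = 112500 Tg N.

110000 Tg N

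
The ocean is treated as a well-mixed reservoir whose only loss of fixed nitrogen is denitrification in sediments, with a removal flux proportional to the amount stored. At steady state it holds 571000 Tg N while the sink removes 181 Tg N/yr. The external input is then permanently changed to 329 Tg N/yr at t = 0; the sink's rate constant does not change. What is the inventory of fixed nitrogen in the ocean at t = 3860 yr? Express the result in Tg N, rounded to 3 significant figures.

τ = M₀/F₀ = 571000/181 = 3155 yr; rate constant k = 1/τ.
New steady state M_∞ = F₁/k = F₁·τ = 329 × 3155 = 1.0379×10^6 Tg N.
M(t) = M_∞ + (M₀ − M_∞)·e^(−t/τ); t/τ = 3860/3155 = 1.224, so e^(−t/τ) = 0.2942.
M(t) = 1.0379×10^6 − 466900 × 0.2942 = 900550 Tg N.

901000 Tg N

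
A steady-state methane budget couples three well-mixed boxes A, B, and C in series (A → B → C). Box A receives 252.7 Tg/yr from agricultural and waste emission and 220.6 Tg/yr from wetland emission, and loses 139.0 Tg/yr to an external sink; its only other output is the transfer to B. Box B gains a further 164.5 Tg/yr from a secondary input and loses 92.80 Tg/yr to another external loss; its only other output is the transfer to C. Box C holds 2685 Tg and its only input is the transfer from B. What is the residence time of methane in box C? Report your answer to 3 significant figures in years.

6.61 yr

Box A: F(A→B) = (252.7 + 220.6) − 139.0 = 334.30 Tg/yr.
Box B: F(B→C) = (334.30 + 164.5) − 92.80 = 406.00 Tg/yr.
Box C throughput = its input = 406.00 Tg/yr; τ = 2685 / 406.00 = 6.613 yr.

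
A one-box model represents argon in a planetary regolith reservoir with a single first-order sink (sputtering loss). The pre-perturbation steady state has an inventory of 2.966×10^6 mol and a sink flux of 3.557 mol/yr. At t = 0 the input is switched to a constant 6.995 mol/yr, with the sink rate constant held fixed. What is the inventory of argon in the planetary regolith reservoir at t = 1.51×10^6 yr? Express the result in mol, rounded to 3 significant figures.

Residence time τ = M₀/F₀ = 833800 yr. The eventual steady state is M_∞ = M₀·(F₁/F₀) = 2.966×10^6 × 6.995/3.557 = 5.8328×10^6 mol.
The anomaly ΔM(t) = M(t) − M_∞ decays as ΔM₀·e^(−t/τ) with ΔM₀ = 2.966×10^6 − 5.8328×10^6 = −2.867×10^6 mol.
At t = 1.51×10^6 yr, e^(−t/τ) = e^(−1.811) = 0.1635, so ΔM = −468700 mol and M = 5.8328×10^6 − 468700 = 5.3640×10^6 mol.

5.36×10^6 mol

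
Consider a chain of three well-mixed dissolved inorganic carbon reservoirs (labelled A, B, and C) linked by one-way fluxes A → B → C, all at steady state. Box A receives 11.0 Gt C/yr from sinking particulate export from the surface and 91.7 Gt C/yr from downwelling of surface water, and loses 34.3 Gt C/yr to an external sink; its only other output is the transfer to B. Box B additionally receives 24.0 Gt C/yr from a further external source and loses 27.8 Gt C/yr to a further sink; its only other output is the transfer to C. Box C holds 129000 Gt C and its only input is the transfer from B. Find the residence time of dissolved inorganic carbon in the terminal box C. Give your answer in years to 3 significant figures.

2000 yr

Box A: F(A→B) = (11.0 + 91.7) − 34.3 = 68.400 Gt C/yr.
Box B: F(B→C) = (68.400 + 24.0) − 27.8 = 64.600 Gt C/yr.
Box C throughput = its input = 64.600 Gt C/yr; τ = 129000 / 64.600 = 1997 yr.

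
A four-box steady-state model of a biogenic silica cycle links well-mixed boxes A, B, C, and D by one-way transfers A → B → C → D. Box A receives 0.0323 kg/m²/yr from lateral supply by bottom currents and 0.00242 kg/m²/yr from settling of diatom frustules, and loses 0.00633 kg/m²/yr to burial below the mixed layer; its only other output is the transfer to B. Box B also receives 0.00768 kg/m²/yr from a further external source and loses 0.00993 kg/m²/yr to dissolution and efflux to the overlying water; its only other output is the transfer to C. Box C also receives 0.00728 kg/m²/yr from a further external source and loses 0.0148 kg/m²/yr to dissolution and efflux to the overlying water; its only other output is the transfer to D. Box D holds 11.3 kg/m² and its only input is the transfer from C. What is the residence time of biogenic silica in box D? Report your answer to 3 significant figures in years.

Box A: F(A→B) = (0.0323 + 0.00242) − 0.00633 = 0.028390 kg/m²/yr.
Box B: F(B→C) = (0.028390 + 0.00768) − 0.00993 = 0.026140 kg/m²/yr.
Box C: F(C→D) = (0.026140 + 0.00728) − 0.0148 = 0.018620 kg/m²/yr.
Box D throughput = its input = 0.018620 kg/m²/yr; τ = 11.3 / 0.018620 = 606.9 yr.

607 yr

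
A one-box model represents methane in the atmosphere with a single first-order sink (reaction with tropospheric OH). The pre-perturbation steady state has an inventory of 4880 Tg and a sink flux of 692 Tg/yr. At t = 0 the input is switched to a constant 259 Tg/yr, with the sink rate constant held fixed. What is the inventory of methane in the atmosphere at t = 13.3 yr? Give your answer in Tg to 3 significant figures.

2290 Tg

Residence time τ = M₀/F₀ = 7.052 yr. The eventual steady state is M_∞ = M₀·(F₁/F₀) = 4880 × 259/692 = 1826.5 Tg.
The anomaly ΔM(t) = M(t) − M_∞ decays as ΔM₀·e^(−t/τ) with ΔM₀ = 4880 − 1826.5 = 3054 Tg.
At t = 13.3 yr, e^(−t/τ) = e^(−1.886) = 0.1517, so ΔM = 463.2 Tg and M = 1826.5 + 463.2 = 2289.6 Tg.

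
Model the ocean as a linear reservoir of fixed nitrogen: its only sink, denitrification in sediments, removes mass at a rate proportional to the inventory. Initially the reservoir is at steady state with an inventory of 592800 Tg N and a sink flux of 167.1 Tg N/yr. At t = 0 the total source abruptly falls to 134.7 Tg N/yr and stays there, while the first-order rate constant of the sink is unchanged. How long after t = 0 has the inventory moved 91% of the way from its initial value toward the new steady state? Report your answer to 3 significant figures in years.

τ = M₀/F₀ = 592800/167.1 = 3548 yr.
The remaining gap fraction is e^(−t/τ); 91% covered ⇒ e^(−t/τ) = 0.0900.
t = −τ ln(0.0900) = 3548 × 2.408 = 8542 yr.

8540 yr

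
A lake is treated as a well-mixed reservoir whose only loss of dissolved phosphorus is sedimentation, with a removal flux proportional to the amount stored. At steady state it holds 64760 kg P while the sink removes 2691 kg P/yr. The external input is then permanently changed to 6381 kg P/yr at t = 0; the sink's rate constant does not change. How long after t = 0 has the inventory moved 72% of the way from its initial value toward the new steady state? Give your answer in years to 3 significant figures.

τ = M₀/F₀ = 64760/2691 = 24.07 yr.
The remaining gap fraction is e^(−t/τ); 72% covered ⇒ e^(−t/τ) = 0.280.
t = −τ ln(0.280) = 24.07 × 1.273 = 30.63 yr.

30.6 yr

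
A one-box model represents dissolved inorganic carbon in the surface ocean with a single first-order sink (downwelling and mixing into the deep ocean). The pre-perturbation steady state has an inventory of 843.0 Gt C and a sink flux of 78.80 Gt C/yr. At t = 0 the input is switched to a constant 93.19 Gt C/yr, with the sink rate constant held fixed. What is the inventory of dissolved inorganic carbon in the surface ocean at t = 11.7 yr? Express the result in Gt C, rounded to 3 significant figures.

The sink rate constant is k = F₀/M₀ = 78.80/843.0 = 0.09348 yr⁻¹.
Solving dM/dt = F₁ − kM with M(0) = M₀ gives M(t) = F₁/k + (M₀ − F₁/k)·e^(−kt).
F₁/k = 93.19/0.09348 = 996.94 Gt C; kt = 0.09348 × 11.7 = 1.094, e^(−kt) = 0.3350.
M(11.7) = 996.94 + (843.0 − 996.94) × 0.3350 = 996.94 − 51.57 = 945.37 Gt C.

945 Gt C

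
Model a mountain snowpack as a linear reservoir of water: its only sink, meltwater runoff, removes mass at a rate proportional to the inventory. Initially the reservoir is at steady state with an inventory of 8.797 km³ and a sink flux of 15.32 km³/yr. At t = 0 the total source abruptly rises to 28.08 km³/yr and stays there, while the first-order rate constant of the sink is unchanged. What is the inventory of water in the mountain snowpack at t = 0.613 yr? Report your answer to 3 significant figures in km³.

13.6 km³

The sink rate constant is k = F₀/M₀ = 15.32/8.797 = 1.742 yr⁻¹.
Solving dM/dt = F₁ − kM with M(0) = M₀ gives M(t) = F₁/k + (M₀ − F₁/k)·e^(−kt).
F₁/k = 28.08/1.742 = 16.124 km³; kt = 1.742 × 0.613 = 1.068, e^(−kt) = 0.3439.
M(0.613) = 16.124 + (8.797 − 16.124) × 0.3439 = 16.124 − 2.519 = 13.605 km³.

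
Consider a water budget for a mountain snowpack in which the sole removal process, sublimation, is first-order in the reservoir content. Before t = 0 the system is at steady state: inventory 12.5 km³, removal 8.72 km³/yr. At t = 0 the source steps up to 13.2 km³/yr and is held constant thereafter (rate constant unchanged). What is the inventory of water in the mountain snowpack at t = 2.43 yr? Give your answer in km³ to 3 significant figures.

τ = M₀/F₀ = 12.5/8.72 = 1.433 yr; rate constant k = 1/τ.
New steady state M_∞ = F₁/k = F₁·τ = 13.2 × 1.433 = 18.922 km³.
M(t) = M_∞ + (M₀ − M_∞)·e^(−t/τ); t/τ = 2.43/1.433 = 1.695, so e^(−t/τ) = 0.1836.
M(t) = 18.922 − 6.422 × 0.1836 = 17.743 km³.

17.7 km³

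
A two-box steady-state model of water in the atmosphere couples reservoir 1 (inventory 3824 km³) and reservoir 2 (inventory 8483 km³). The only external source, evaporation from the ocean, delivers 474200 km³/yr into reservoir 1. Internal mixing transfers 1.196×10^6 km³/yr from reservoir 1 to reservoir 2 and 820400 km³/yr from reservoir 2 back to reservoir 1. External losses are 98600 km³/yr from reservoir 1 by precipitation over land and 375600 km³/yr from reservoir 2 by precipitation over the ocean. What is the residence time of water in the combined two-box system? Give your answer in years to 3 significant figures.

0.0260 yr

Residence time in the combined system uses the total inventory and the total *external* removal — internal exchanges between the two boxes cancel.
M_total = 3824 + 8483 = 12307 km³.
ΣF_external_out = 98600 + 375600 = 474200 km³/yr.
τ = M_total / ΣF_ext = 12307 / 474200 = 0.02595 yr.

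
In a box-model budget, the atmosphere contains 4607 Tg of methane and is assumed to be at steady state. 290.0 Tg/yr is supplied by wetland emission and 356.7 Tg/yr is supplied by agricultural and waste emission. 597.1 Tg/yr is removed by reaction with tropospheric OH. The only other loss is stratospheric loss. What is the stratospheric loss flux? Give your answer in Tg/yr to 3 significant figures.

49.6 Tg/yr

At steady state ΣF_in = ΣF_out.
ΣF_in = 290.0 + 356.7 = 646.70 Tg/yr.
Stratospheric loss flux = ΣF_in − (597.1) = 646.70 − 597.1 = 49.60 Tg/yr.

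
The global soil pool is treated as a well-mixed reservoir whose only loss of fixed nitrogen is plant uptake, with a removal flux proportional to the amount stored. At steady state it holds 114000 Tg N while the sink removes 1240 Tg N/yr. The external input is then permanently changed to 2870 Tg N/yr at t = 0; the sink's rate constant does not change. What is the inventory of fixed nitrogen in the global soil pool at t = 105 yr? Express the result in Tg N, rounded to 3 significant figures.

τ = M₀/F₀ = 114000/1240 = 91.94 yr; rate constant k = 1/τ.
New steady state M_∞ = F₁/k = F₁·τ = 2870 × 91.94 = 263850 Tg N.
M(t) = M_∞ + (M₀ − M_∞)·e^(−t/τ); t/τ = 105/91.94 = 1.142, so e^(−t/τ) = 0.3191.
M(t) = 263850 − 149900 × 0.3191 = 216030 Tg N.

216000 Tg N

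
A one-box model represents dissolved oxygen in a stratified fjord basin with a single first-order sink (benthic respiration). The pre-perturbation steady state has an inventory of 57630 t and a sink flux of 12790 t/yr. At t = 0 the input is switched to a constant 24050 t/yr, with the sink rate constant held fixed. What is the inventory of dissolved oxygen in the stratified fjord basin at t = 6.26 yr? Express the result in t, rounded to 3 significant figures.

95700 t

Residence time τ = M₀/F₀ = 4.506 yr. The eventual steady state is M_∞ = M₀·(F₁/F₀) = 57630 × 24050/12790 = 108370 t.
The anomaly ΔM(t) = M(t) − M_∞ decays as ΔM₀·e^(−t/τ) with ΔM₀ = 57630 − 108370 = −50740 t.
At t = 6.26 yr, e^(−t/τ) = e^(−1.389) = 0.2492, so ΔM = −12650 t and M = 108370 − 12650 = 95720 t.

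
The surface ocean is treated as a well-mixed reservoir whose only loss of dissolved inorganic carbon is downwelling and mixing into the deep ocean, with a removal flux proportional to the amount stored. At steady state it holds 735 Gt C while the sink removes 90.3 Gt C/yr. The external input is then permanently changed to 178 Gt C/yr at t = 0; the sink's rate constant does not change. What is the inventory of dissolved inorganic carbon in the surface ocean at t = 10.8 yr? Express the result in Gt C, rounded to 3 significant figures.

1260 Gt C

Residence time τ = M₀/F₀ = 8.140 yr. The eventual steady state is M_∞ = M₀·(F₁/F₀) = 735 × 178/90.3 = 1448.8 Gt C.
The anomaly ΔM(t) = M(t) − M_∞ decays as ΔM₀·e^(−t/τ) with ΔM₀ = 735 − 1448.8 = −713.8 Gt C.
At t = 10.8 yr, e^(−t/τ) = e^(−1.327) = 0.2653, so ΔM = −189.4 Gt C and M = 1448.8 − 189.4 = 1259.4 Gt C.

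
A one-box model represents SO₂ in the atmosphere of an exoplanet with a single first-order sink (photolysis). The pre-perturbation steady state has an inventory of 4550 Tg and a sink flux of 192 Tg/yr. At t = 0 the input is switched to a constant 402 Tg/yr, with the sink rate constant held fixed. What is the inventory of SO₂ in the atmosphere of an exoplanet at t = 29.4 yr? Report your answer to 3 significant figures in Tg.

τ = M₀/F₀ = 4550/192 = 23.70 yr; rate constant k = 1/τ.
New steady state M_∞ = F₁/k = F₁·τ = 402 × 23.70 = 9526.6 Tg.
M(t) = M_∞ + (M₀ − M_∞)·e^(−t/τ); t/τ = 29.4/23.70 = 1.241, so e^(−t/τ) = 0.2892.
M(t) = 9526.6 − 4977 × 0.2892 = 8087.3 Tg.

8090 Tg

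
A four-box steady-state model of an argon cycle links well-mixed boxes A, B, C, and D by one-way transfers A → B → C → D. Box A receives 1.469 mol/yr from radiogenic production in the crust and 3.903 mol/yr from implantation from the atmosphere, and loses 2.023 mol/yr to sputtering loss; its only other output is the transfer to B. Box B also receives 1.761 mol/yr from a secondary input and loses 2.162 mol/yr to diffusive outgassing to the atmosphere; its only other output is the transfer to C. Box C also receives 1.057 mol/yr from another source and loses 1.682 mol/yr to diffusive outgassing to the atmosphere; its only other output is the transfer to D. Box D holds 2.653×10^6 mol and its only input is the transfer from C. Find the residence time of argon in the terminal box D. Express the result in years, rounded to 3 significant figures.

Box A: F(A→B) = (1.469 + 3.903) − 2.023 = 3.3490 mol/yr.
Box B: F(B→C) = (3.3490 + 1.761) − 2.162 = 2.9480 mol/yr.
Box C: F(C→D) = (2.9480 + 1.057) − 1.682 = 2.3230 mol/yr.
Box D throughput = its input = 2.3230 mol/yr; τ = 2.653×10^6 / 2.3230 = 1.142×10^6 yr.

1.14×10^6 yr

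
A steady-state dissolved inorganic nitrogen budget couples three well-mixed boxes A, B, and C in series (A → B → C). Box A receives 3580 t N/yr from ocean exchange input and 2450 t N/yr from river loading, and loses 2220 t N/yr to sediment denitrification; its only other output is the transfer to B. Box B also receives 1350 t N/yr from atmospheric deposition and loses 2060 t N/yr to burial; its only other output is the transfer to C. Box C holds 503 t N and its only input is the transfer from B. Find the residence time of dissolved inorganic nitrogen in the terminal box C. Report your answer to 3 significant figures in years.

0.162 yr

Box A: F(A→B) = (3580 + 2450) − 2220 = 3810.0 t N/yr.
Box B: F(B→C) = (3810.0 + 1350) − 2060 = 3100.0 t N/yr.
Box C throughput = its input = 3100.0 t N/yr; τ = 503 / 3100.0 = 0.1623 yr.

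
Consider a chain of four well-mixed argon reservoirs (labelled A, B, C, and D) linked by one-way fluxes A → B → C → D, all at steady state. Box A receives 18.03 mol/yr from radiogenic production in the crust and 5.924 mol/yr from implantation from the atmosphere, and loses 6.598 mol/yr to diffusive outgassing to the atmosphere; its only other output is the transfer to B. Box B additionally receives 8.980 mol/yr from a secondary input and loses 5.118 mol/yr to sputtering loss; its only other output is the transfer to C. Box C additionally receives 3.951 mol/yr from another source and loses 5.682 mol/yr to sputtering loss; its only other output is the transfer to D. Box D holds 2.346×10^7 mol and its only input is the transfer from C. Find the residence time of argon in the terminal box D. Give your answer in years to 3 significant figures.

Box A: F(A→B) = (18.03 + 5.924) − 6.598 = 17.356 mol/yr.
Box B: F(B→C) = (17.356 + 8.980) − 5.118 = 21.218 mol/yr.
Box C: F(C→D) = (21.218 + 3.951) − 5.682 = 19.487 mol/yr.
Box D throughput = its input = 19.487 mol/yr; τ = 2.346×10^7 / 19.487 = 1.204×10^6 yr.

1.20×10^6 yr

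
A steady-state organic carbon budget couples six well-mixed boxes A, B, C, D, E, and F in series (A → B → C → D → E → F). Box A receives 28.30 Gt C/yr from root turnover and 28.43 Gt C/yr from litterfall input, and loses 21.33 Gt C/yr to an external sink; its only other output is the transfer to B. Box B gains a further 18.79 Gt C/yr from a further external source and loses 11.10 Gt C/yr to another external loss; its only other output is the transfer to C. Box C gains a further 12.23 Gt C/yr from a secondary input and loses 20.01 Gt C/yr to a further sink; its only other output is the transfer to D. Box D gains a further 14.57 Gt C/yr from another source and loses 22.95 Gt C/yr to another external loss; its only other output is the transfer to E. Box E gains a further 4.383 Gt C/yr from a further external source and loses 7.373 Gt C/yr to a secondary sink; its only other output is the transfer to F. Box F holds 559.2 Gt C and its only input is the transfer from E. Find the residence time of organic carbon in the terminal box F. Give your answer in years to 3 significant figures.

Box A: F(A→B) = (28.30 + 28.43) − 21.33 = 35.400 Gt C/yr.
Box B: F(B→C) = (35.400 + 18.79) − 11.10 = 43.090 Gt C/yr.
Box C: F(C→D) = (43.090 + 12.23) − 20.01 = 35.310 Gt C/yr.
Box D: F(D→E) = (35.310 + 14.57) − 22.95 = 26.930 Gt C/yr.
Box E: F(E→F) = (26.930 + 4.383) − 7.373 = 23.940 Gt C/yr.
Box F throughput = its input = 23.940 Gt C/yr; τ = 559.2 / 23.940 = 23.36 yr.

23.4 yr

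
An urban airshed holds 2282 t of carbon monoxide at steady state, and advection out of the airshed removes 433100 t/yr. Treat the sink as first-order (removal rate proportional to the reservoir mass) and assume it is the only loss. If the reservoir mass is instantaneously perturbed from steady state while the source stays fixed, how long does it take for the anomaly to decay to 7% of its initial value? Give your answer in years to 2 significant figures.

For a linear reservoir the anomaly decays as exp(−t/τ) with τ = M/F = 2282/433100 = 0.005269 yr.
exp(−t/τ) = 0.07 ⇒ t = −τ ln(0.07) = 0.005269 × 2.659 = 0.01401 yr.

0.014 yr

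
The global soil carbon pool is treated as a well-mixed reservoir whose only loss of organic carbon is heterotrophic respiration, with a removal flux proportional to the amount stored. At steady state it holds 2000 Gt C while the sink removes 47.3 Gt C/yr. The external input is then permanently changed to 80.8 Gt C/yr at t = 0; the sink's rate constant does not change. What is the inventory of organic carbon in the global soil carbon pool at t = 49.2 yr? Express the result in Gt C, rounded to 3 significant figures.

τ = M₀/F₀ = 2000/47.3 = 42.28 yr; rate constant k = 1/τ.
New steady state M_∞ = F₁/k = F₁·τ = 80.8 × 42.28 = 3416.5 Gt C.
M(t) = M_∞ + (M₀ − M_∞)·e^(−t/τ); t/τ = 49.2/42.28 = 1.164, so e^(−t/τ) = 0.3124.
M(t) = 3416.5 − 1416 × 0.3124 = 2974.0 Gt C.

2970 Gt C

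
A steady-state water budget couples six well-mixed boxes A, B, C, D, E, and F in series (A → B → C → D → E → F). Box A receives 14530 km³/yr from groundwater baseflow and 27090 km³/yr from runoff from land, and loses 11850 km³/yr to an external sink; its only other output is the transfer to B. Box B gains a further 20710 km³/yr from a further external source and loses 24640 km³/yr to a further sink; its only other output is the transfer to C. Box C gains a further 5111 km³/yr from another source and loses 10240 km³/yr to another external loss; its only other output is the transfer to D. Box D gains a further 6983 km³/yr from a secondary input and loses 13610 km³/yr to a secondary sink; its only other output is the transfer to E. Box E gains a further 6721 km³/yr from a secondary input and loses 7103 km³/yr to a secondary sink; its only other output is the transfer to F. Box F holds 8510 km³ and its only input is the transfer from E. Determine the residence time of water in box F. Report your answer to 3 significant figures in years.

Box A: F(A→B) = (14530 + 27090) − 11850 = 29770 km³/yr.
Box B: F(B→C) = (29770 + 20710) − 24640 = 25840 km³/yr.
Box C: F(C→D) = (25840 + 5111) − 10240 = 20711 km³/yr.
Box D: F(D→E) = (20711 + 6983) − 13610 = 14084 km³/yr.
Box E: F(E→F) = (14084 + 6721) − 7103 = 13702 km³/yr.
Box F throughput = its input = 13702 km³/yr; τ = 8510 / 13702 = 0.6211 yr.

0.621 yr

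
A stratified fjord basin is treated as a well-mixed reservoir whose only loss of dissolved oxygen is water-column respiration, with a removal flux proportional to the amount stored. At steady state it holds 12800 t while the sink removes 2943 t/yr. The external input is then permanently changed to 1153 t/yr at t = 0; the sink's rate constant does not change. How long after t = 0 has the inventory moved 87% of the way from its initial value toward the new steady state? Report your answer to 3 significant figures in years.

8.87 yr

τ = M₀/F₀ = 12800/2943 = 4.349 yr.
The remaining gap fraction is e^(−t/τ); 87% covered ⇒ e^(−t/τ) = 0.130.
t = −τ ln(0.130) = 4.349 × 2.040 = 8.874 yr.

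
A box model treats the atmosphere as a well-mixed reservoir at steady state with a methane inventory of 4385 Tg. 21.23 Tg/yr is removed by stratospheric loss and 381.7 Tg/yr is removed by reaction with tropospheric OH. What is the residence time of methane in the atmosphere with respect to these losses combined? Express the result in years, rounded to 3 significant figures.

Total removal = 21.23 + 381.7 = 402.93 Tg/yr.
τ = M / ΣF_out = 4385 / 402.93 = 10.88 yr.

10.9 yr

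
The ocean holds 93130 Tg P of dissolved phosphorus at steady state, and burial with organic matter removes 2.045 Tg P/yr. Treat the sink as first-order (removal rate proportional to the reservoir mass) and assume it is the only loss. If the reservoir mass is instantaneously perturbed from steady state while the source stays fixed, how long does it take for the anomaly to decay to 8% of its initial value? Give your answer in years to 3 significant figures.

For a linear reservoir the anomaly decays as exp(−t/τ) with τ = M/F = 93130/2.045 = 45540 yr.
exp(−t/τ) = 0.08 ⇒ t = −τ ln(0.08) = 45540 × 2.526 = 115000 yr.

115000 yr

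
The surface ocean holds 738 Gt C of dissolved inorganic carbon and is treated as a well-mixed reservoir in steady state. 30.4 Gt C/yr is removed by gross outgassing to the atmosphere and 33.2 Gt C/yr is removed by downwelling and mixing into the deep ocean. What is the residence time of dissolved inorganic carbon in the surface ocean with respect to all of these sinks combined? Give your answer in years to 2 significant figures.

12 yr

Total removal flux = 30.4 + 33.2 = 63.600 Gt C/yr.
τ = M / ΣF_out = 738 / 63.600 = 11.60 yr.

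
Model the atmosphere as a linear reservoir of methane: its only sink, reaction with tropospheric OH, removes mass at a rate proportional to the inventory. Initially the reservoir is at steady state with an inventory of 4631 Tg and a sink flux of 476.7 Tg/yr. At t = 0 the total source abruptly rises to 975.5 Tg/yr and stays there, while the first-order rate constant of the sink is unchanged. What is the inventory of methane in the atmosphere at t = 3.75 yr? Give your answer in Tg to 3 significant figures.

The sink rate constant is k = F₀/M₀ = 476.7/4631 = 0.1029 yr⁻¹.
Solving dM/dt = F₁ − kM with M(0) = M₀ gives M(t) = F₁/k + (M₀ − F₁/k)·e^(−kt).
F₁/k = 975.5/0.1029 = 9476.7 Tg; kt = 0.1029 × 3.75 = 0.3860, e^(−kt) = 0.6798.
M(3.75) = 9476.7 + (4631 − 9476.7) × 0.6798 = 9476.7 − 3294 = 6182.8 Tg.

6180 Tg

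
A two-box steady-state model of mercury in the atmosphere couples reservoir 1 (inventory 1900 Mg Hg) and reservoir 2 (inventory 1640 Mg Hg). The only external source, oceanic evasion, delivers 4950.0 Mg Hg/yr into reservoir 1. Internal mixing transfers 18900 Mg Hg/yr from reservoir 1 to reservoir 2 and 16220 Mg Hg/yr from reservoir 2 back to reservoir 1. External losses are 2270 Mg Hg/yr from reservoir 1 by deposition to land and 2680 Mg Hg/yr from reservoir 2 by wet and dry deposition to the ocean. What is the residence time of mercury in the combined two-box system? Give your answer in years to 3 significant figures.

0.715 yr

For the system as a whole, the A↔B exchange is internal and contributes nothing to the throughput; only the external sinks remove mass.
M_total = 1900 + 1640 = 3540.0 Mg Hg.
ΣF_external_out = 2270 + 2680 = 4950.0 Mg Hg/yr.
τ = M_total / ΣF_ext = 3540.0 / 4950.0 = 0.7152 yr.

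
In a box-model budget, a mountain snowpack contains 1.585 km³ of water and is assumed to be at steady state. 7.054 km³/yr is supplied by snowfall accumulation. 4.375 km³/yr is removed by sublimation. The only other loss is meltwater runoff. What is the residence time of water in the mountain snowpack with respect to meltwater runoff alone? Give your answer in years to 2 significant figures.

0.59 yr

At steady state ΣF_in = ΣF_out.
ΣF_in = 7.0540 km³/yr.
Meltwater runoff flux = ΣF_in − (4.375) = 7.0540 − 4.375 = 2.679 km³/yr.
τ = M / F = 1.585 / 2.679 = 0.5916 yr.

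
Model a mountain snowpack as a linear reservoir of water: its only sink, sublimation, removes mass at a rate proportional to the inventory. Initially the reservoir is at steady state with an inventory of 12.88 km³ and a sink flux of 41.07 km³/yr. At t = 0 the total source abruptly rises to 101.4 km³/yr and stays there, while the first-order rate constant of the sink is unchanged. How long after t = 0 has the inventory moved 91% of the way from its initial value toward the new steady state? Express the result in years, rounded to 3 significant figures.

0.755 yr

τ = M₀/F₀ = 12.88/41.07 = 0.3136 yr.
The remaining gap fraction is e^(−t/τ); 91% covered ⇒ e^(−t/τ) = 0.0900.
t = −τ ln(0.0900) = 0.3136 × 2.408 = 0.7552 yr.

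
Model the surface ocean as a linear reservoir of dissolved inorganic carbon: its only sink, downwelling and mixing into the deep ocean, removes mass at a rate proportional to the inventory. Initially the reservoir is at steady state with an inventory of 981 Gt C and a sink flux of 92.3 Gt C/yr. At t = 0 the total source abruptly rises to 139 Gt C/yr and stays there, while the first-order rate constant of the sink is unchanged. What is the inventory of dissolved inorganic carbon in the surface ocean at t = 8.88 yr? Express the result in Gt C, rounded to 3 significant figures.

1260 Gt C

The sink rate constant is k = F₀/M₀ = 92.3/981 = 0.09409 yr⁻¹.
Solving dM/dt = F₁ − kM with M(0) = M₀ gives M(t) = F₁/k + (M₀ − F₁/k)·e^(−kt).
F₁/k = 139/0.09409 = 1477.3 Gt C; kt = 0.09409 × 8.88 = 0.8355, e^(−kt) = 0.4337.
M(8.88) = 1477.3 + (981 − 1477.3) × 0.4337 = 1477.3 − 215.2 = 1262.1 Gt C.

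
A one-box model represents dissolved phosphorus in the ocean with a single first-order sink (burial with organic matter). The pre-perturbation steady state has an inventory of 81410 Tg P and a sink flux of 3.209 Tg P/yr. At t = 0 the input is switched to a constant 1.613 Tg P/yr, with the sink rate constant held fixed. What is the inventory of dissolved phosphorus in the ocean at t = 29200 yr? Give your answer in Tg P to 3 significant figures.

53700 Tg P

The sink rate constant is k = F₀/M₀ = 3.209/81410 = 3.942×10^-5 yr⁻¹.
Solving dM/dt = F₁ − kM with M(0) = M₀ gives M(t) = F₁/k + (M₀ − F₁/k)·e^(−kt).
F₁/k = 1.613/3.942×10^-5 = 40921 Tg P; kt = 3.942×10^-5 × 29200 = 1.151, e^(−kt) = 0.3163.
M(29200) = 40921 + (81410 − 40921) × 0.3163 = 40921 + 12810 = 53728 Tg P.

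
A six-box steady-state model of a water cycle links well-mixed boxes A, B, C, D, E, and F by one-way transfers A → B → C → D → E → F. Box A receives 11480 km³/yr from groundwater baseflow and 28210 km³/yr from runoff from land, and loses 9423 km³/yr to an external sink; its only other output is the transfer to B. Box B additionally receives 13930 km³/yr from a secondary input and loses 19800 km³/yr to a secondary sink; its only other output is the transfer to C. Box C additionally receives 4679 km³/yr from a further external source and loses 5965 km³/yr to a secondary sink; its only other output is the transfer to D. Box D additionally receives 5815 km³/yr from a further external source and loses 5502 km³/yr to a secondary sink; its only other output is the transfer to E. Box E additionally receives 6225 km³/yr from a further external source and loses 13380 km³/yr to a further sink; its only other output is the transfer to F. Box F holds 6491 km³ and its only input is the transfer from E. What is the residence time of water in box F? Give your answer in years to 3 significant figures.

0.399 yr

Box A: F(A→B) = (11480 + 28210) − 9423 = 30267 km³/yr.
Box B: F(B→C) = (30267 + 13930) − 19800 = 24397 km³/yr.
Box C: F(C→D) = (24397 + 4679) − 5965 = 23111 km³/yr.
Box D: F(D→E) = (23111 + 5815) − 5502 = 23424 km³/yr.
Box E: F(E→F) = (23424 + 6225) − 13380 = 16269 km³/yr.
Box F throughput = its input = 16269 km³/yr; τ = 6491 / 16269 = 0.3990 yr.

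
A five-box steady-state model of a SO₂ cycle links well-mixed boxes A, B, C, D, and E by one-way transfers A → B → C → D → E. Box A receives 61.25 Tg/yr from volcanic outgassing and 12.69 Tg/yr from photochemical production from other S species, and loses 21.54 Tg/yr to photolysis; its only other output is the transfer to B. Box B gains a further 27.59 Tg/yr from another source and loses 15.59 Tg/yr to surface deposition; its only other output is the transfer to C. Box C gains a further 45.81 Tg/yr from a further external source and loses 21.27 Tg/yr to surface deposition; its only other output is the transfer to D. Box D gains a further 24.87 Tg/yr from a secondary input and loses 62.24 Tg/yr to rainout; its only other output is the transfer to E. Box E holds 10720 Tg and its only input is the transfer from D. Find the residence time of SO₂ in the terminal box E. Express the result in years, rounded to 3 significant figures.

Box A: F(A→B) = (61.25 + 12.69) − 21.54 = 52.400 Tg/yr.
Box B: F(B→C) = (52.400 + 27.59) − 15.59 = 64.400 Tg/yr.
Box C: F(C→D) = (64.400 + 45.81) − 21.27 = 88.940 Tg/yr.
Box D: F(D→E) = (88.940 + 24.87) − 62.24 = 51.570 Tg/yr.
Box E throughput = its input = 51.570 Tg/yr; τ = 10720 / 51.570 = 207.9 yr.

208 yr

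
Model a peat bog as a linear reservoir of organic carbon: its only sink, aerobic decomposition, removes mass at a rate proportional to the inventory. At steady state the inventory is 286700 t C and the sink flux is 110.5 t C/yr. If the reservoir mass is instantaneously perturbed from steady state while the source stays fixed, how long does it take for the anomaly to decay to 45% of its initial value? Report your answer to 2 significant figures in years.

For a linear reservoir the anomaly decays as exp(−t/τ) with τ = M/F = 286700/110.5 = 2595 yr.
exp(−t/τ) = 0.45 ⇒ t = −τ ln(0.45) = 2595 × 0.7985 = 2072 yr.

2100 yr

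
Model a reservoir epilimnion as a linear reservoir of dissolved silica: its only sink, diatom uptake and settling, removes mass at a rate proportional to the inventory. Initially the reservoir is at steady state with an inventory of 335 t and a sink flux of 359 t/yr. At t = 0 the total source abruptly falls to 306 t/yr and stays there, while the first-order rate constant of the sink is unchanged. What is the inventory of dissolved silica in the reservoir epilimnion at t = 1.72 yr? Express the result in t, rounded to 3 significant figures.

293 t

The sink rate constant is k = F₀/M₀ = 359/335 = 1.072 yr⁻¹.
Solving dM/dt = F₁ − kM with M(0) = M₀ gives M(t) = F₁/k + (M₀ − F₁/k)·e^(−kt).
F₁/k = 306/1.072 = 285.54 t; kt = 1.072 × 1.72 = 1.843, e^(−kt) = 0.1583.
M(1.72) = 285.54 + (335 − 285.54) × 0.1583 = 285.54 + 7.829 = 293.37 t.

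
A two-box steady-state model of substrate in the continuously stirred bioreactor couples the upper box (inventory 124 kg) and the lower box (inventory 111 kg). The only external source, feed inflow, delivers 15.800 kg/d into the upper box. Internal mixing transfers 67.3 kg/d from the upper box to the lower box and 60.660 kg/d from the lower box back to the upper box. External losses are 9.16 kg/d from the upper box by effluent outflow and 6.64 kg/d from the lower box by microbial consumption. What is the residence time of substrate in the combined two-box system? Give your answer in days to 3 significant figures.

14.9 d

Residence time in the combined system uses the total inventory and the total *external* removal — internal exchanges between the two boxes cancel.
M_total = 124 + 111 = 235.00 kg.
ΣF_external_out = 9.16 + 6.64 = 15.800 kg/d.
τ = M_total / ΣF_ext = 235.00 / 15.800 = 14.87 d.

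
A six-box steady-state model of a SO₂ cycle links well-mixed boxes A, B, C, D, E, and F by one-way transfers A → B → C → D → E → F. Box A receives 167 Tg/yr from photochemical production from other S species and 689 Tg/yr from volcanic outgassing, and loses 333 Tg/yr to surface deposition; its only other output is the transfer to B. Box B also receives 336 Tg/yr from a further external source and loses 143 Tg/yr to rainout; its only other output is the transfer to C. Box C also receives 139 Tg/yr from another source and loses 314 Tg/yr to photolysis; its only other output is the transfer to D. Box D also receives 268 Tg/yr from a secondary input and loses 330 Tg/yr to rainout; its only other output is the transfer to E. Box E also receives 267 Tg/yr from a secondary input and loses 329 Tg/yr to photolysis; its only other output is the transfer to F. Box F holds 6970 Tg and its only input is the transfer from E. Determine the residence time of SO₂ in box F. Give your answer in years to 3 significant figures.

Box A: F(A→B) = (167 + 689) − 333 = 523.00 Tg/yr.
Box B: F(B→C) = (523.00 + 336) − 143 = 716.00 Tg/yr.
Box C: F(C→D) = (716.00 + 139) − 314 = 541.00 Tg/yr.
Box D: F(D→E) = (541.00 + 268) − 330 = 479.00 Tg/yr.
Box E: F(E→F) = (479.00 + 267) − 329 = 417.00 Tg/yr.
Box F throughput = its input = 417.00 Tg/yr; τ = 6970 / 417.00 = 16.71 yr.

16.7 yr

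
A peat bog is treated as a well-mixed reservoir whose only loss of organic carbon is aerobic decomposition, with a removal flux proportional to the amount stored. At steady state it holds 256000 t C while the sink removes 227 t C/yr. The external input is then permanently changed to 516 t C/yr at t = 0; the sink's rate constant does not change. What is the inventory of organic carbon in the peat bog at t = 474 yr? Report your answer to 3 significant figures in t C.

368000 t C

Residence time τ = M₀/F₀ = 1128 yr. The eventual steady state is M_∞ = M₀·(F₁/F₀) = 256000 × 516/227 = 581920 t C.
The anomaly ΔM(t) = M(t) − M_∞ decays as ΔM₀·e^(−t/τ) with ΔM₀ = 256000 − 581920 = −325900 t C.
At t = 474 yr, e^(−t/τ) = e^(−0.4203) = 0.6568, so ΔM = −214100 t C and M = 581920 − 214100 = 367840 t C.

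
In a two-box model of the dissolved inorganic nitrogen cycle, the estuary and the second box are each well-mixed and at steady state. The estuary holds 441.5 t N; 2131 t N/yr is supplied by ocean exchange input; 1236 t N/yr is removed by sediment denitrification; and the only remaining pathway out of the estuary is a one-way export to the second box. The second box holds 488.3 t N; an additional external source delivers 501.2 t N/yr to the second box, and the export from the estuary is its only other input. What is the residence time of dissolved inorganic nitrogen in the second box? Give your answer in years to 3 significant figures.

0.350 yr

Balance the estuary: ΣF_in = 2131.0 t N/yr.
Export to the second box = ΣF_in − (1236) = 895.00 t N/yr.
Total input to the second box = 895.00 + 501.2 = 1396.2 t N/yr; at steady state this equals its total output.
τ = M / F = 488.3 / 1396.2 = 0.3497 yr.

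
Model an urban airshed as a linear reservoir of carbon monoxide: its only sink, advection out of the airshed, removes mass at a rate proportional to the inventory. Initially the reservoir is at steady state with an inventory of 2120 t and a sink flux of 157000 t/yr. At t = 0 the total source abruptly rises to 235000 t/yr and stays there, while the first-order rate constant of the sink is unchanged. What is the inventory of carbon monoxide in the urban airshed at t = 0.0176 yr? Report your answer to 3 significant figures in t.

The sink rate constant is k = F₀/M₀ = 157000/2120 = 74.06 yr⁻¹.
Solving dM/dt = F₁ − kM with M(0) = M₀ gives M(t) = F₁/k + (M₀ − F₁/k)·e^(−kt).
F₁/k = 235000/74.06 = 3173.2 t; kt = 74.06 × 0.0176 = 1.303, e^(−kt) = 0.2716.
M(0.0176) = 3173.2 + (2120 − 3173.2) × 0.2716 = 3173.2 − 286.1 = 2887.2 t.

2890 t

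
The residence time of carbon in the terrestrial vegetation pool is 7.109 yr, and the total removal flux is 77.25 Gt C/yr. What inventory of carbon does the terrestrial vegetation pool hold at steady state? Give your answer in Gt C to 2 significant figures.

550 Gt C

τ = M/F ⇒ M = τ × F = 7.109 × 77.25 = 549.2 Gt C.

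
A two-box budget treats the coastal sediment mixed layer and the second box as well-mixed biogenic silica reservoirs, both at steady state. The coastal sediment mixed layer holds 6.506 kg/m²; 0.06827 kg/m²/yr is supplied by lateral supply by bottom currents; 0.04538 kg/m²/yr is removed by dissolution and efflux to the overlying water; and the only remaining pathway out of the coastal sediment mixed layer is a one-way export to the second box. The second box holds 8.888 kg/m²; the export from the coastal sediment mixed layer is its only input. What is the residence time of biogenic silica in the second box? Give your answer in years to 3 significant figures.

388 yr

Balance the coastal sediment mixed layer: ΣF_in = 0.068270 kg/m²/yr.
Export to the second box = ΣF_in − (0.04538) = 0.022890 kg/m²/yr.
At steady state the output of the second box equals its input, 0.022890 kg/m²/yr.
τ = M / F = 8.888 / 0.022890 = 388.3 yr.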